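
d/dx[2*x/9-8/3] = 2/9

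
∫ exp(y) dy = exp(y) + C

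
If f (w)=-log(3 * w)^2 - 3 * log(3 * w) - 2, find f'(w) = (-2*log(w) - 3 - 2*log(3))/w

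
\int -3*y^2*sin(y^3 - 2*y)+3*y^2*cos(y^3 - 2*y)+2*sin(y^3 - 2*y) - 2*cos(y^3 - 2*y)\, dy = sin(y*(y^2 - 2)) + cos(y*(y^2 - 2)) + C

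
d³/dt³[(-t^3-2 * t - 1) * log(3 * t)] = (-6*t^3*log(t) - 11*t^3 - 6*t^3*log(3) + 2*t - 2)/t^3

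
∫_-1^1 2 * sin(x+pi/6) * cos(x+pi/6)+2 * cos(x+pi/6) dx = sqrt(3)*(cos(1) + 2)*sin(1)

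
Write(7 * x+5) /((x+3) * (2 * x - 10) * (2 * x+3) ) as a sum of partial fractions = 11/(39*(2*x + 3)) - 1/(3*(x + 3)) + 5/(26*(x - 5))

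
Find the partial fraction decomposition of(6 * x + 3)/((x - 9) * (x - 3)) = -7/(2*(x - 3)) + 19/(2*(x - 9))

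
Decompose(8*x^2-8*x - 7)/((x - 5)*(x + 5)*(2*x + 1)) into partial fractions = 4/(99*(2*x + 1)) + 233/(90*(x + 5)) + 153/(110*(x - 5))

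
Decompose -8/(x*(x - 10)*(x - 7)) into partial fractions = 8/(21*(x - 7)) - 4/(15*(x - 10)) - 4/(35*x)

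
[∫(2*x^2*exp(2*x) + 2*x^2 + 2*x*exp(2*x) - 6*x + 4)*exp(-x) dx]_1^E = -2*E + 2*exp(-1) + (-exp(-E) + exp(E))*(-2*E + 2 + 2*exp(2))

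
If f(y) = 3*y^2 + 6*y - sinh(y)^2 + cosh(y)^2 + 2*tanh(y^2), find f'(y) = -4*y*tanh(y^2)^2 + 10*y + 6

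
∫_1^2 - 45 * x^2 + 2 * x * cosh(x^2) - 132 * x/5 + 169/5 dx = -554/5 - sinh(1) + sinh(4)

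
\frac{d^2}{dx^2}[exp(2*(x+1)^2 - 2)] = 16*x^2*exp(2*x^2 + 4*x) + 32*x*exp(2*x^2 + 4*x) + 20*exp(2*x^2 + 4*x)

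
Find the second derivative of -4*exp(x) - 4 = -4*exp(x)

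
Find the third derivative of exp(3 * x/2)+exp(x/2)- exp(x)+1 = 27*exp(3*x/2)/8 + exp(x/2)/8 - exp(x)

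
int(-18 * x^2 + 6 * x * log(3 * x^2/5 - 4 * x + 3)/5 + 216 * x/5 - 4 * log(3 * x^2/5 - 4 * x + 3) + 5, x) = -6*x^3 + 21*x^2 + 9*x + (3*x^2 - 20*x + 15)*log(3*x^2/5 - 4*x + 3)/5 + C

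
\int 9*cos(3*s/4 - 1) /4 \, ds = 3*sin(3*s/4 - 1) + C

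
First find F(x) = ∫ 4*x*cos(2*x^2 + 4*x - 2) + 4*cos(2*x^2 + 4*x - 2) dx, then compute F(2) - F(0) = sin(2) + sin(14)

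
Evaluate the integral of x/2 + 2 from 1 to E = -25/4 + (E/2 + 2)^2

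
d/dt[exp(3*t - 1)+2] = 3*exp(3*t - 1)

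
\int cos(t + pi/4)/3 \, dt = sin(t + pi/4)/3 + C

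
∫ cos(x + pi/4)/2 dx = sin(x + pi/4)/2 + C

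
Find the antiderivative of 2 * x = x^2 + C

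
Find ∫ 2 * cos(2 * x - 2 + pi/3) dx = sin(2*x - 2 + pi/3) + C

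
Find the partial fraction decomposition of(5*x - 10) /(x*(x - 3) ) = 5/(3*(x - 3)) + 10/(3*x)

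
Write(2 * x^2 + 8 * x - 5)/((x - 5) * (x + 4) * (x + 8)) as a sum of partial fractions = 59/(52*(x + 8)) + 5/(36*(x + 4)) + 85/(117*(x - 5))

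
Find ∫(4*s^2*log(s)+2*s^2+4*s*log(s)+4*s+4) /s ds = 2*((s + 1)^2 + 1)*log(s) + C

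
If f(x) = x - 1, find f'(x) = 1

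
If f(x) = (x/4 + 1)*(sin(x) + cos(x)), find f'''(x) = x*sin(x)/4 - x*cos(x)/4 + sin(x)/4 - 7*cos(x)/4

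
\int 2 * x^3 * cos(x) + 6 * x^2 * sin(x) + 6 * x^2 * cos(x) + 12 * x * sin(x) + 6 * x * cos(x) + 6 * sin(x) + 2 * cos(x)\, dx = 2*(x + 1)^3*sin(x) + C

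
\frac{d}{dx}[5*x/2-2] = 5/2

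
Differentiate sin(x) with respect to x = cos(x)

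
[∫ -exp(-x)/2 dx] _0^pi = -1/2 + exp(-pi)/2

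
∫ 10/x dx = 10*log(x) + C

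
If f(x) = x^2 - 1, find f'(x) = 2*x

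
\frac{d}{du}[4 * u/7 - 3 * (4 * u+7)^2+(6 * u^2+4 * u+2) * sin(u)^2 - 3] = 6*u^2*sin(2*u) + 4*u*sin(2*u) - 6*u*cos(2*u) - 90*u - 2*sqrt(2)*cos(2*u + pi/4) - 1158/7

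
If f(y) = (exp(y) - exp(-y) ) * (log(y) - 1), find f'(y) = (y*exp(2*y)*log(y) - y*exp(2*y) + y*log(y) - y + exp(2*y) - 1)*exp(-y)/y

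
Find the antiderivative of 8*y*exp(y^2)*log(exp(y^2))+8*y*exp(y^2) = 4*y^2*exp(y^2) + C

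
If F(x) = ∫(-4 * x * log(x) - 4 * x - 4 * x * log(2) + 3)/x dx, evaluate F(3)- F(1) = -9*log(6) + log(2)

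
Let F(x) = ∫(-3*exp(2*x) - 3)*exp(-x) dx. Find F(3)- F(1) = -3*exp(3) - 3*exp(-1) + 3*exp(-3) + 3*E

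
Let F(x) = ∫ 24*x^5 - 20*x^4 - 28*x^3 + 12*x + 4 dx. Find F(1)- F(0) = 3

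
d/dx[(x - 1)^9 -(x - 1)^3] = 9*x^8 - 72*x^7 + 252*x^6 - 504*x^5 + 630*x^4 - 504*x^3 + 249*x^2 - 66*x + 6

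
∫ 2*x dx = x^2 + C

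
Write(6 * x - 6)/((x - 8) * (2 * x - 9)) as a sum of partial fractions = -6/(2*x - 9) + 6/(x - 8)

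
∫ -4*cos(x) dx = -4*sin(x) + C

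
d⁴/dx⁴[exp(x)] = exp(x)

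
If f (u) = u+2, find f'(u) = 1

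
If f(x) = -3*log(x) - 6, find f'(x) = -3/x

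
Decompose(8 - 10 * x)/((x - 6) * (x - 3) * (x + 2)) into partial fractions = 7/(10*(x + 2)) + 22/(15*(x - 3)) - 13/(6*(x - 6))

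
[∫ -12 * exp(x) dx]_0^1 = 12 - 12*E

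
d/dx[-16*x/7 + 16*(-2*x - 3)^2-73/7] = 128*x + 1328/7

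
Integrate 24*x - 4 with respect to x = 12*x^2 - 4*x + C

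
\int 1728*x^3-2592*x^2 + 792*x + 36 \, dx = 432*x^4 - 864*x^3 + 396*x^2 + 36*x + C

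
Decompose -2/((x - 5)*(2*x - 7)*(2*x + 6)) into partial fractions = 4/(39*(2*x - 7)) - 1/(104*(x + 3)) - 1/(24*(x - 5))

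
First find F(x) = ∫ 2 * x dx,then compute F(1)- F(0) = 1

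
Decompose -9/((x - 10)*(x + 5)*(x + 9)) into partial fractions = -9/(76*(x + 9)) + 3/(20*(x + 5)) - 3/(95*(x - 10))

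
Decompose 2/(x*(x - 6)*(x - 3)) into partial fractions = -2/(9*(x - 3)) + 1/(9*(x - 6)) + 1/(9*x)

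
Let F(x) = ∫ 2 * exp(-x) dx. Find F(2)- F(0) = 2 - 2*exp(-2)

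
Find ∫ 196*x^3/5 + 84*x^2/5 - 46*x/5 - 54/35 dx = 49*x^4/5 + 28*x^3/5 - 23*x^2/5 - 54*x/35 + C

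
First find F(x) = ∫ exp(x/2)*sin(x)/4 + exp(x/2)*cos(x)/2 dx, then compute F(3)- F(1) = (-sin(1) + E*sin(3))*exp(1/2)/2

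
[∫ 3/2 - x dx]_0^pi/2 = -pi^2/8 + 3*pi/4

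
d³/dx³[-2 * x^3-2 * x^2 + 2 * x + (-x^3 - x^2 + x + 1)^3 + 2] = -504*x^6 - 1008*x^5 + 960*x^3 + 360*x^2 - 144*x - 60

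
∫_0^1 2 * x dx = 1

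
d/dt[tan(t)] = cos(t)^(-2)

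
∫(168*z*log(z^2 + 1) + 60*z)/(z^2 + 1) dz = 6*(7*log(z^2 + 1) + 5)*log(z^2 + 1) + C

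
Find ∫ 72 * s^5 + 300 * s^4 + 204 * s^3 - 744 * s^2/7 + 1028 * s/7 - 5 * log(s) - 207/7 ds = s*(84*s^5 + 420*s^4 + 357*s^3 - 248*s^2 + 514*s - 35*log(s) - 172)/7 + C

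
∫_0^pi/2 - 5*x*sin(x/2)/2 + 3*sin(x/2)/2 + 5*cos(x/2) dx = 3 + sqrt(2)*(-3 + 5*pi/2)/2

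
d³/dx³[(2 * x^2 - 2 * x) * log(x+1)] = (4*x^2 + 14*x + 18)/(x^3 + 3*x^2 + 3*x + 1)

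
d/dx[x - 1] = 1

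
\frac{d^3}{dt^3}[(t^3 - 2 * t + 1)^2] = 120*t^3 - 96*t + 12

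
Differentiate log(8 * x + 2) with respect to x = 4/(4*x + 1)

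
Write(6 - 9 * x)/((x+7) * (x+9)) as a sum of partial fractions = -87/(2*(x + 9)) + 69/(2*(x + 7))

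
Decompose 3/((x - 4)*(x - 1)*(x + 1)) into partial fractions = 3/(10*(x + 1)) - 1/(2*(x - 1)) + 1/(5*(x - 4))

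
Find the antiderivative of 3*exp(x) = 3*exp(x) + C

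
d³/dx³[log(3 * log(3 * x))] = (2*log(x)^2 + 3*log(x) + 4*log(3)*log(x) + 2 + 2*log(3)^2 + 3*log(3))/(x^3*log(x)^3 + 3*x^3*log(3)*log(x)^2 + 3*x^3*log(3)^2*log(x) + x^3*log(3)^3)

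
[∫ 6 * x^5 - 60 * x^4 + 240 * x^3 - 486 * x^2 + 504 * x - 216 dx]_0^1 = -77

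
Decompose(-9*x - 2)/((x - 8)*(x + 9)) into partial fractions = -79/(17*(x + 9)) - 74/(17*(x - 8))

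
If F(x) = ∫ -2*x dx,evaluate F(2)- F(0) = -4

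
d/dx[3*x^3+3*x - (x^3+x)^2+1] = -6*x^5 - 8*x^3 + 9*x^2 - 2*x + 3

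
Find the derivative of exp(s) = exp(s)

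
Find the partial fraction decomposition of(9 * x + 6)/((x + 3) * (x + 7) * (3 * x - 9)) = -19/(40*(x + 7)) + 7/(24*(x + 3)) + 11/(60*(x - 3))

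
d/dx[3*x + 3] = 3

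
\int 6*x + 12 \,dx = 3*x^2 + 12*x + C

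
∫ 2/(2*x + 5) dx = log(2*x + 5) + C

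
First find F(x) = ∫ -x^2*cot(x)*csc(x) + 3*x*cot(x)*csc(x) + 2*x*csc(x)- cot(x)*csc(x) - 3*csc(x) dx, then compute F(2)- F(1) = -csc(2) + csc(1)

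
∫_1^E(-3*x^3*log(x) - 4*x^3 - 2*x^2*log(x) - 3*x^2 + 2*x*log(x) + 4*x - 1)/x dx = -2*exp(3) - 2*exp(2) - 1 + 4*E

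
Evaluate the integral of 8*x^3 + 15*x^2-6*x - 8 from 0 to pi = -4 + (2 + pi)^2*(-3*pi + 1 + 2*pi^2)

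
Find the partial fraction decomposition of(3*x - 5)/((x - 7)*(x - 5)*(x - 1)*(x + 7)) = 13/(672*(x + 7)) - 1/(96*(x - 1)) - 5/(48*(x - 5)) + 2/(21*(x - 7))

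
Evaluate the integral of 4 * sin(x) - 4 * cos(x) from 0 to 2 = -4*sin(2) - 4*cos(2) + 4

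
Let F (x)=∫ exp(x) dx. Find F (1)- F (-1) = E - exp(-1)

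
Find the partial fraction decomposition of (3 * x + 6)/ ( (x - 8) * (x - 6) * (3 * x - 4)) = 9/(28*(3*x - 4)) - 6/(7*(x - 6)) + 3/(4*(x - 8))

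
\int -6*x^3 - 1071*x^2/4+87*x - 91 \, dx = -3*x^4/2 - 357*x^3/4 + 87*x^2/2 - 91*x + C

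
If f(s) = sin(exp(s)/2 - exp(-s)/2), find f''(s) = (-exp(4*s)*sin(exp(s)/2 - exp(-s)/2) + 2*exp(3*s)*cos(exp(s)/2 - exp(-s)/2) - 2*exp(2*s)*sin(exp(s)/2 - exp(-s)/2) - 2*exp(s)*cos(exp(s)/2 - exp(-s)/2) - sin(exp(s)/2 - exp(-s)/2))*exp(-2*s)/4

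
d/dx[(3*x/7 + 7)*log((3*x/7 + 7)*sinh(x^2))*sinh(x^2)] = 6*x^2*log((3*x/7 + 7)*sinh(x^2))*cosh(x^2)/7 + 6*x^2*cosh(x^2)/7 + 14*x*log((3*x/7 + 7)*sinh(x^2))*cosh(x^2) + 14*x*cosh(x^2) + 3*log((3*x/7 + 7)*sinh(x^2))*sinh(x^2)/7 + 3*sinh(x^2)/7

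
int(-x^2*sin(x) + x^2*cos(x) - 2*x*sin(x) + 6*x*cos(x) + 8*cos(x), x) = sqrt(2)*(x + 2)^2*sin(x + pi/4) + C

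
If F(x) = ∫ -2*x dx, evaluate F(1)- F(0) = -1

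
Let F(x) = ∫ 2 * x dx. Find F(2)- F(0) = 4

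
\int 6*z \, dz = 3*z^2 + C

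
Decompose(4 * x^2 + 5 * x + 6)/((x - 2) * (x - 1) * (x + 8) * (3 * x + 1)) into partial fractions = 129/(644*(3*x + 1)) - 37/(345*(x + 8)) - 5/(12*(x - 1)) + 16/(35*(x - 2))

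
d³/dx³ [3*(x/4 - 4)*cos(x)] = 3*x*sin(x)/4 - 12*sin(x) - 9*cos(x)/4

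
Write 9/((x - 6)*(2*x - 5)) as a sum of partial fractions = -18/(7*(2*x - 5)) + 9/(7*(x - 6))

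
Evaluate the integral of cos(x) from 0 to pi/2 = 1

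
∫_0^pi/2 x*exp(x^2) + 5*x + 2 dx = -1/2 + pi + exp(pi^2/4)/2 + 5*pi^2/8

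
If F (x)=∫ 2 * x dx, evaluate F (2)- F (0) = 4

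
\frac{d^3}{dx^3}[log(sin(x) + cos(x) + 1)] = (cos(2*x) + 3*sqrt(2)*cos(x + pi/4))/(2*(sqrt(2)*sin(x)^2*cos(x + pi/4) + sin(x)^2 + 2*sin(x)*cos(x) + sqrt(2)*sin(x)*cos(x + pi/4) + 3*sin(x) + 2*cos(x) + 2))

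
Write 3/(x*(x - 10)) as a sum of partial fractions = 3/(10*(x - 10)) - 3/(10*x)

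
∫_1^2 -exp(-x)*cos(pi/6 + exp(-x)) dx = -sin(exp(-1) + pi/6) + sin(exp(-2) + pi/6)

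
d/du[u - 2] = 1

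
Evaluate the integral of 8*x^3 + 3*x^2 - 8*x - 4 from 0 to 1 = -5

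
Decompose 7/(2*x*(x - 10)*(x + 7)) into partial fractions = 1/(34*(x + 7)) + 7/(340*(x - 10)) - 1/(20*x)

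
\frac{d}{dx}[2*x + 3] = 2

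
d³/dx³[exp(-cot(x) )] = (cot(x)^6 - 6*cot(x)^5 + 9*cot(x)^4 - 12*cot(x)^3 + 11*cot(x)^2 - 6*cot(x) + 3)*exp(-cot(x))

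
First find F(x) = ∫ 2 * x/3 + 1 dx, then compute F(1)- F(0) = 4/3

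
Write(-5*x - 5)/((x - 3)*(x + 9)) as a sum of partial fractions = -10/(3*(x + 9)) - 5/(3*(x - 3))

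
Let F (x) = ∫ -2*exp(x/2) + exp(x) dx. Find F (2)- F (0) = -1 + (-2 + E)^2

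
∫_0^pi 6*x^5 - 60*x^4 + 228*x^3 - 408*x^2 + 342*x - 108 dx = -27 + (-1 + (-2 + pi)^2)^3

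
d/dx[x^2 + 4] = 2*x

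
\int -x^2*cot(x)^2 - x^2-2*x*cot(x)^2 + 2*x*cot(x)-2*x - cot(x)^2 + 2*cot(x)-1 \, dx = (x + 1)^2*cot(x) + C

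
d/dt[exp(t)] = exp(t)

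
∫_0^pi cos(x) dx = 0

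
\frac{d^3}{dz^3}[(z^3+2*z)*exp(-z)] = (-z^3 + 9*z^2 - 20*z + 12)*exp(-z)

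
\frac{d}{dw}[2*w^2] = 4*w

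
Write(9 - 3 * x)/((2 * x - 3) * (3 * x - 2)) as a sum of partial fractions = -21/(5*(3*x - 2)) + 9/(5*(2*x - 3))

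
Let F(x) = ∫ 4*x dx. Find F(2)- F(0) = 8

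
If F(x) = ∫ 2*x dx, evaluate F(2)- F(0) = 4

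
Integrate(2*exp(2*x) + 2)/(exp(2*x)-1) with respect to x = 2*log(2*sinh(x)) + C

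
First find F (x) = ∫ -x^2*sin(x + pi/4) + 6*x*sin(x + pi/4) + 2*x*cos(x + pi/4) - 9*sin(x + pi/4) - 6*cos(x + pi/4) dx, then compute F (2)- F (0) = -9*sqrt(2)/2 + cos(pi/4 + 2)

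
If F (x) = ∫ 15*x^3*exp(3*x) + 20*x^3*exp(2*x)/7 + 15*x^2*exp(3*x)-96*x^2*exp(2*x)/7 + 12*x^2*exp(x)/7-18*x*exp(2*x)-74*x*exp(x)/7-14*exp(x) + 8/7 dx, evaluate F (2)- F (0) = 12 + (-17/7 + 2*exp(2))*(4 + 12*exp(2) + 20*exp(4))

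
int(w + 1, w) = w^2/2 + w + C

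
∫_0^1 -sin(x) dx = -1 + cos(1)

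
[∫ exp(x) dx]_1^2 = -E + exp(2)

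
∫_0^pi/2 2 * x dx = pi^2/4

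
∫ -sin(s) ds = cos(s) + C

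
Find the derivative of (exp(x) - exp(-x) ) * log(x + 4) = (x*exp(2*x)*log(x + 4) + x*log(x + 4) + 4*exp(2*x)*log(x + 4) + exp(2*x) + 4*log(x + 4) - 1)/(x*exp(x) + 4*exp(x))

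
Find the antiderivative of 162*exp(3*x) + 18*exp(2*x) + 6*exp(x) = (54*exp(2*x) + 9*exp(x) + 6)*exp(x) + C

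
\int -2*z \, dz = -z^2 + C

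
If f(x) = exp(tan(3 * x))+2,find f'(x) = 3*exp(tan(3*x))/cos(3*x)^2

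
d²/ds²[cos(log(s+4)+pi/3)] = sqrt(2)*sin(log(s + 4) + pi/12)/(s^2 + 8*s + 16)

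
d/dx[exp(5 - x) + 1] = -exp(5 - x)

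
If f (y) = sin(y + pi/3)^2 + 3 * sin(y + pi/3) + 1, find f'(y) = 3*cos(y + pi/3) + cos(2*y + pi/6)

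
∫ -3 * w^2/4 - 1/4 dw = -w^3/4 - w/4 + C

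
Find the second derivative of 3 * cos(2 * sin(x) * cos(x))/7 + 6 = -12*(1 - cos(2*x))^2*cos(sin(2*x))/7 - 6*cos(2*x - sin(2*x))/7 - 18*cos(2*x + sin(2*x))/7 + 12*cos(sin(2*x))/7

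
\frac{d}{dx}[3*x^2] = 6*x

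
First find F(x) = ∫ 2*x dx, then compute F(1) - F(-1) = 0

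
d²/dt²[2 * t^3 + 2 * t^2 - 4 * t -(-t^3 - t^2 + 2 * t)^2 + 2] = -30*t^4 - 40*t^3 + 36*t^2 + 36*t - 4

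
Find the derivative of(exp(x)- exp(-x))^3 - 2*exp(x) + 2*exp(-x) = (3*exp(6*x) - 5*exp(4*x) - 5*exp(2*x) + 3)*exp(-3*x)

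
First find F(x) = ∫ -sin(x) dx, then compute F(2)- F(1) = -cos(1) + cos(2)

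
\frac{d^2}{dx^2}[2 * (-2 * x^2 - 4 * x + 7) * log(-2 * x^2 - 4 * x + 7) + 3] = (-16*x^2*log(-2*x^2 - 4*x + 7) - 48*x^2 - 32*x*log(-2*x^2 - 4*x + 7) - 96*x + 56*log(-2*x^2 - 4*x + 7) + 24)/(2*x^2 + 4*x - 7)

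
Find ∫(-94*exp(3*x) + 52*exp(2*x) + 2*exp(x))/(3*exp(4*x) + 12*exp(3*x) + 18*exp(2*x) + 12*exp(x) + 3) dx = 2*(-11*exp(2*x) + 14*exp(x) + 1)*exp(x)/(3*(exp(3*x) + 3*exp(2*x) + 3*exp(x) + 1)) + C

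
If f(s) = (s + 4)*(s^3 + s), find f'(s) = 4*s^3 + 12*s^2 + 2*s + 4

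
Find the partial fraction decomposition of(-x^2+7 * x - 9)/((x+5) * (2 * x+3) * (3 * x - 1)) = -61/(176*(3*x - 1)) + 87/(77*(2*x + 3)) - 69/(112*(x + 5))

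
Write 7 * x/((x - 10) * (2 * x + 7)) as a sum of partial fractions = 49/(27*(2*x + 7)) + 70/(27*(x - 10))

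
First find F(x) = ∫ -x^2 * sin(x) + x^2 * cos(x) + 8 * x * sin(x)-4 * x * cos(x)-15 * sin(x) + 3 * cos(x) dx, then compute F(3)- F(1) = -4*sin(1) - 4*cos(1)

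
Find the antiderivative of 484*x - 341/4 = 242*x^2 - 341*x/4 + C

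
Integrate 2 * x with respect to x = x^2 + C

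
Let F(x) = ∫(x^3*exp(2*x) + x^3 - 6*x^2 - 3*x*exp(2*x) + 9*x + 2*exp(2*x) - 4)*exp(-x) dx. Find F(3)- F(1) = -8*exp(-3) + 8*exp(3)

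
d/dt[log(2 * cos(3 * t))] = -3*tan(3*t)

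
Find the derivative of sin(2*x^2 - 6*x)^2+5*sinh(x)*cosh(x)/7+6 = 4*x*sin(4*x*(x - 3)) - 6*sin(4*x*(x - 3)) + 5*cosh(2*x)/7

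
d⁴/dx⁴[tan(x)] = 24*tan(x)^5 + 40*tan(x)^3 + 16*tan(x)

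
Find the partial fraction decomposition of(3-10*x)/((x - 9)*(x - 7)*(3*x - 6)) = -17/(105*(x - 2)) + 67/(30*(x - 7)) - 29/(14*(x - 9))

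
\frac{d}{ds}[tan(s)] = cos(s)^(-2)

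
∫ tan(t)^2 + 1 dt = tan(t) + C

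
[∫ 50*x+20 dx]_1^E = -49 + (2 + 5*E)^2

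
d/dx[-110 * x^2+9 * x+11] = 9 - 220*x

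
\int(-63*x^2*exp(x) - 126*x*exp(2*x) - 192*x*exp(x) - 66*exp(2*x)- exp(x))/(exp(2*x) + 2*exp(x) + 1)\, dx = (-63*x^2 - 66*x + 65)*exp(x)/(exp(x) + 1) + C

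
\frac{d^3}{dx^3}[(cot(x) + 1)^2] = -24*cot(x)^5 - 12*cot(x)^4 - 40*cot(x)^3 - 16*cot(x)^2 - 16*cot(x) - 4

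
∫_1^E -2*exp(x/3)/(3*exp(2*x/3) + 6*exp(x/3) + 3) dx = -2*exp(E/3)/(1 + exp(E/3)) + 2*exp(1/3)/(1 + exp(1/3))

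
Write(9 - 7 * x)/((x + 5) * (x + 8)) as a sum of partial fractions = -65/(3*(x + 8)) + 44/(3*(x + 5))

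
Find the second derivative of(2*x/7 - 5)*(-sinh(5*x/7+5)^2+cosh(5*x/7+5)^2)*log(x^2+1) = (4*x^3 + 70*x^2 + 12*x - 70)/(7*x^4 + 14*x^2 + 7)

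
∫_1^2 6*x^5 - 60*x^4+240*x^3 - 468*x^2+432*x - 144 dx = 3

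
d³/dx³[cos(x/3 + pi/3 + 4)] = sin(x/3 + pi/3 + 4)/27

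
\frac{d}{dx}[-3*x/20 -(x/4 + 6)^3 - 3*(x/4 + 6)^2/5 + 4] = -3*x^2/64 - 93*x/40 - 579/20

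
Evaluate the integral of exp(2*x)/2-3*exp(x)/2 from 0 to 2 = -3*exp(2)/2 + 5/4 + exp(4)/4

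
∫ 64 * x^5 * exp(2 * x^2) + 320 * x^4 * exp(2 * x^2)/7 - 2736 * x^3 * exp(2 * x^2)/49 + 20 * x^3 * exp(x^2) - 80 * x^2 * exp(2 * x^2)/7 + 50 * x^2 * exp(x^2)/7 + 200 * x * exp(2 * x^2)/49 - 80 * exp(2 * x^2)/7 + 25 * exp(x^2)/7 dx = ((56*x^2 + 20*x - 56)*exp(x^2) + 35)*(14*x^2 + 5*x - 14)*exp(x^2)/49 + C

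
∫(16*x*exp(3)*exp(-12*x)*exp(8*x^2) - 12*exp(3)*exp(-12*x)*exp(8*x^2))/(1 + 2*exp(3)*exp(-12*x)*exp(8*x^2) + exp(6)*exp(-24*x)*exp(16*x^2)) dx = exp(8*x^2 - 12*x + 3)/(exp(8*x^2 - 12*x + 3) + 1) + C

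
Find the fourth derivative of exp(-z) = exp(-z)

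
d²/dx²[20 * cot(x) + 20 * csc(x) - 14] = -20/sin(x) + 40*cos(x)/sin(x)^3 + 40/sin(x)^3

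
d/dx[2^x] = 2^x*log(2)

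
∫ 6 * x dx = 3*x^2 + C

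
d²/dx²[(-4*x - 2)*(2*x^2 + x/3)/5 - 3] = -48*x/5 - 32/15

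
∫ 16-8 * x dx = -4*x^2 + 16*x + C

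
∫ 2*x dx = x^2 + C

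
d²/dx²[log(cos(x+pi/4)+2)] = -(2*cos(x + pi/4) + 1)/(cos(x + pi/4) + 2)^2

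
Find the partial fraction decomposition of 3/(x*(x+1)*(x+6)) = 1/(10*(x + 6)) - 3/(5*(x + 1)) + 1/(2*x)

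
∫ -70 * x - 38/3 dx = -35*x^2 - 38*x/3 + C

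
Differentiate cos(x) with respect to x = -sin(x)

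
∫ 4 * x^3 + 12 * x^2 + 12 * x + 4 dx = x^4 + 4*x^3 + 6*x^2 + 4*x + C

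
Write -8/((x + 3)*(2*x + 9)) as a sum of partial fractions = 16/(3*(2*x + 9)) - 8/(3*(x + 3))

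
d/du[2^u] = 2^u*log(2)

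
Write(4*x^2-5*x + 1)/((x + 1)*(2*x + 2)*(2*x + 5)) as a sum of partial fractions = 77/(9*(2*x + 5)) - 59/(18*(x + 1)) + 5/(3*(x + 1)^2)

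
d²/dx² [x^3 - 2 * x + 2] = 6*x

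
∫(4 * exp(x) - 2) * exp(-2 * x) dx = (2 - exp(-x))^2 + C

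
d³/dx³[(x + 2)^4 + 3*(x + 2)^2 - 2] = 24*x + 48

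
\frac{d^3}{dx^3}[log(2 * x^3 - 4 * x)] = (6*x^6 + 12*x^4 + 24*x^2 - 16)/(x^9 - 6*x^7 + 12*x^5 - 8*x^3)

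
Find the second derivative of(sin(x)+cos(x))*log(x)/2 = sqrt(2)*(-x^2*log(x)*sin(x + pi/4) + 2*x*cos(x + pi/4) - sin(x + pi/4))/(2*x^2)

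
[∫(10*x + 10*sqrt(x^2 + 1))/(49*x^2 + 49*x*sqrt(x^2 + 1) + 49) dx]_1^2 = -10*log(1 + sqrt(2))/49 + 10*log(2 + sqrt(5))/49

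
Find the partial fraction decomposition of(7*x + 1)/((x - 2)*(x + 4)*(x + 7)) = -16/(9*(x + 7)) + 3/(2*(x + 4)) + 5/(18*(x - 2))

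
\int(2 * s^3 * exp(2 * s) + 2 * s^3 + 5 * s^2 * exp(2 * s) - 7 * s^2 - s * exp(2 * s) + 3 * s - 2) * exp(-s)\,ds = 2*(2*s^3 - s^2 + s - 1)*sinh(s) + C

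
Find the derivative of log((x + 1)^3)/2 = 3/(2*x + 2)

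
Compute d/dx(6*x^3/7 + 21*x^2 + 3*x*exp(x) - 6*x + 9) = 18*x^2/7 + 3*x*exp(x) + 42*x + 3*exp(x) - 6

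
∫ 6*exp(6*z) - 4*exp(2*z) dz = (exp(4*z) - 2)*exp(2*z) + C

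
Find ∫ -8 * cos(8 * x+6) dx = -sin(8*x + 6) + C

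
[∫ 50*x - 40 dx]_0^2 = 20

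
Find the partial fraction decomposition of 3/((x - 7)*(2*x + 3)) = -6/(17*(2*x + 3)) + 3/(17*(x - 7))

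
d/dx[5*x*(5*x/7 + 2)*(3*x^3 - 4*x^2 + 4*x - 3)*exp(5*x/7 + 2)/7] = 375*x^5*exp(5*x/7 + 2)/343 + 3175*x^4*exp(5*x/7 + 2)/343 + 2180*x^3*exp(5*x/7 + 2)/343 - 2755*x^2*exp(5*x/7 + 2)/343 + 260*x*exp(5*x/7 + 2)/49 - 30*exp(5*x/7 + 2)/7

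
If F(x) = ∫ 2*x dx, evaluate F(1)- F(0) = 1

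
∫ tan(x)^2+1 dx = tan(x) + C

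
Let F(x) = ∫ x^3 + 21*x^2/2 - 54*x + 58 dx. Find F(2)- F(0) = 40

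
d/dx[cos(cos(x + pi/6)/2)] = sin(x + pi/6)*sin(cos(x + pi/6)/2)/2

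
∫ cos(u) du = sin(u) + C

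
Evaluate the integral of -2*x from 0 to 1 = -1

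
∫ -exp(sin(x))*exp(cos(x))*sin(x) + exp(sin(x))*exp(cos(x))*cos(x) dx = exp(sqrt(2)*sin(x + pi/4)) + C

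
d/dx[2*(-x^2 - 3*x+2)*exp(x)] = -2*x^2*exp(x) - 10*x*exp(x) - 2*exp(x)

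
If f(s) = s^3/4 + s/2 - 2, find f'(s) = 3*s^2/4 + 1/2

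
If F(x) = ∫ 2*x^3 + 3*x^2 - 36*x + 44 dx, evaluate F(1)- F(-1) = 90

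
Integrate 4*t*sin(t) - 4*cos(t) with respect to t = -4*t*cos(t) + C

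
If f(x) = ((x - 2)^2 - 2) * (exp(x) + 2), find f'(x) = x^2*exp(x) - 2*x*exp(x) + 4*x - 2*exp(x) - 8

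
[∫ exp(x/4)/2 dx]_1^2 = -2*exp(1/4) + 2*exp(1/2)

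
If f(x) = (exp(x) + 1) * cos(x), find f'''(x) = -2*sqrt(2)*exp(x)*sin(x + pi/4) + sin(x)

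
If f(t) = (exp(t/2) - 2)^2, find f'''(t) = -exp(t/2)/2 + exp(t)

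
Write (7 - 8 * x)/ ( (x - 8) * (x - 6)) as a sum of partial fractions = 41/(2*(x - 6)) - 57/(2*(x - 8))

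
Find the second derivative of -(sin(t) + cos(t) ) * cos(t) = 2*sqrt(2)*sin(2*t + pi/4)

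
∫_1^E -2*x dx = 1 - exp(2)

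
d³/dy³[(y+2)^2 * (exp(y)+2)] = y^2*exp(y) + 10*y*exp(y) + 22*exp(y)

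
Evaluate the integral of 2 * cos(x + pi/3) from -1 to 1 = 2*sin(1)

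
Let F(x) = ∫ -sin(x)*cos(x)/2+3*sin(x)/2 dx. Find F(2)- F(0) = cos(2)^2/4 - 3*cos(2)/2 + 5/4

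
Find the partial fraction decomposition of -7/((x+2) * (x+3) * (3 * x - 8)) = -9/(34*(3*x - 8)) - 7/(17*(x + 3)) + 1/(2*(x + 2))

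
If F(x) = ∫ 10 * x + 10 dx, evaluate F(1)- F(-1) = 20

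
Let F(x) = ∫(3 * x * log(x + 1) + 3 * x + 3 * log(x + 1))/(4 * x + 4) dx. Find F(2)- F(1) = -3*log(2)/4 + 3*log(3)/2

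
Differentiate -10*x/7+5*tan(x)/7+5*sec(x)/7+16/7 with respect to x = 5*tan(x)^2/7 + 5*tan(x)*sec(x)/7 - 5/7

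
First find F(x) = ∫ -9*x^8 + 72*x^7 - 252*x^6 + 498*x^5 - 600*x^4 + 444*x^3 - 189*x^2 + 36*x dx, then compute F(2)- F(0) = 0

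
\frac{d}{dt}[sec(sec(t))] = tan(t)*tan(sec(t))*sec(t)*sec(sec(t))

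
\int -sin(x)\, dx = cos(x) + C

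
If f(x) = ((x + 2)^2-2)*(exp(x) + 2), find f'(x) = x^2*exp(x) + 6*x*exp(x) + 4*x + 6*exp(x) + 8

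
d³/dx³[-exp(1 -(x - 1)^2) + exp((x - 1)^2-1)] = (8*x^3*exp(2*x^2 - 4*x) + 8*x^3 - 24*x^2*exp(2*x^2 - 4*x) - 24*x^2 + 36*x*exp(2*x^2 - 4*x) + 12*x - 20*exp(2*x^2 - 4*x) + 4)*exp(-x^2 + 2*x)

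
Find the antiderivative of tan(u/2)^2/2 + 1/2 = tan(u/2) + C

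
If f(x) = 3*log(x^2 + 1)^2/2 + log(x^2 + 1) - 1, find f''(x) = (-6*x^2*log(x^2 + 1) + 10*x^2 + 6*log(x^2 + 1) + 2)/(x^4 + 2*x^2 + 1)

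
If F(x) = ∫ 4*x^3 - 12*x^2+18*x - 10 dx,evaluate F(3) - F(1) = 28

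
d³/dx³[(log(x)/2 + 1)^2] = (2*log(x) + 1)/(2*x^3)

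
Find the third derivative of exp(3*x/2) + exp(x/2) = 27*exp(3*x/2)/8 + exp(x/2)/8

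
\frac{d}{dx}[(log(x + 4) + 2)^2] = (2*log(x + 4) + 4)/(x + 4)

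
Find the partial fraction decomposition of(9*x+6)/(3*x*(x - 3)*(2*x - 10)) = -11/(12*(x - 3)) + 17/(20*(x - 5)) + 1/(15*x)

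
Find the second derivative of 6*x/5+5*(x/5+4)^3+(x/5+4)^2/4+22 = 6*x/25 + 241/50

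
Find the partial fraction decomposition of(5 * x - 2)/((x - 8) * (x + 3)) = 17/(11*(x + 3)) + 38/(11*(x - 8))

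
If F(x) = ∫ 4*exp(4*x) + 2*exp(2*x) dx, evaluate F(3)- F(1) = -exp(4) - exp(2) + exp(6) + exp(12)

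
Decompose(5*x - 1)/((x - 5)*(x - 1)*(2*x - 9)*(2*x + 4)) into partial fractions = -86/(91*(2*x - 9)) + 11/(546*(x + 2)) + 1/(42*(x - 1)) + 3/(7*(x - 5))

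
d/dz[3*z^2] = 6*z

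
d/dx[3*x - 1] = 3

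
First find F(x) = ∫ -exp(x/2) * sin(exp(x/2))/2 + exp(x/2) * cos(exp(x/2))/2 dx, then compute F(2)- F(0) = cos(E) - sin(1) - cos(1) + sin(E)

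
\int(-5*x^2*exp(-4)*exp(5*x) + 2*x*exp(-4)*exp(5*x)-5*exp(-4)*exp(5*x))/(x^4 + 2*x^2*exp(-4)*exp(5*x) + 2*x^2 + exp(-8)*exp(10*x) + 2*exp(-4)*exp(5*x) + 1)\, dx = (x^2 + 1)/(x^2 + exp(5*x - 4) + 1) + C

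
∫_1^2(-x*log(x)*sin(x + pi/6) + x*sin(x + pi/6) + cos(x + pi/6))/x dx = cos(pi/6 + 1) + (-1 + log(2))*cos(pi/6 + 2)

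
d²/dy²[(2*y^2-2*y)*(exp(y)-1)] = 2*y^2*exp(y) + 6*y*exp(y) - 4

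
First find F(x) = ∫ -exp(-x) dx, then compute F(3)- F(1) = -exp(-1) + exp(-3)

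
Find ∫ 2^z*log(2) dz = 2^z + C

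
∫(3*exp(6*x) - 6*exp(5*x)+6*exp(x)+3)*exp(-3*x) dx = (-(1 - exp(x))*exp(x) - 1)^3*exp(-3*x) + C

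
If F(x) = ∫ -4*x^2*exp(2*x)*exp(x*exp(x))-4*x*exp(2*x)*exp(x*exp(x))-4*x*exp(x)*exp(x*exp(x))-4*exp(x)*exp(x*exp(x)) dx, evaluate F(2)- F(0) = -8*exp(2 + 2*exp(2))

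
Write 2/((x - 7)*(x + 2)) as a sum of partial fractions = -2/(9*(x + 2)) + 2/(9*(x - 7))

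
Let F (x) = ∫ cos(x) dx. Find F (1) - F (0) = sin(1)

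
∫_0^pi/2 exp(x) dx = -1 + exp(pi/2)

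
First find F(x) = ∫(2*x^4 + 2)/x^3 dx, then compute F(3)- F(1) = 80/9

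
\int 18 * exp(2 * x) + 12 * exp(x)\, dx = (3*exp(x) + 2)^2 + C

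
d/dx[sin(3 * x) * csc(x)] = -sin(3*x)*cot(x)*csc(x) + 3*cos(3*x)*csc(x)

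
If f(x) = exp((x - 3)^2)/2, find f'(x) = x*exp(x^2 - 6*x + 9) - 3*exp(x^2 - 6*x + 9)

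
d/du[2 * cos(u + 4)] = -2*sin(u + 4)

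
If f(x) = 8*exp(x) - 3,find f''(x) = 8*exp(x)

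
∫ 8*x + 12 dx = 4*x^2 + 12*x + C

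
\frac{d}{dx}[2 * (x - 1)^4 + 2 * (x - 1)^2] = 8*x^3 - 24*x^2 + 28*x - 12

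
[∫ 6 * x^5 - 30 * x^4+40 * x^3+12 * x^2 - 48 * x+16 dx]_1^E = -1 + (-2 + E)^3*(-2*E + exp(3))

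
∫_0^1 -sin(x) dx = -1 + cos(1)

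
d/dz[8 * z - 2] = 8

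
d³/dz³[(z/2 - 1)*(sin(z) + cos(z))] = z*sin(z)/2 - z*cos(z)/2 - 5*sin(z)/2 - cos(z)/2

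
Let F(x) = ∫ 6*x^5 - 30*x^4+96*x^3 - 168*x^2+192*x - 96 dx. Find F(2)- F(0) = 0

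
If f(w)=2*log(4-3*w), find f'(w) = 6/(3*w - 4)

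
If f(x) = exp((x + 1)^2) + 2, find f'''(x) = 8*x^3*exp(x^2 + 2*x + 1) + 24*x^2*exp(x^2 + 2*x + 1) + 36*x*exp(x^2 + 2*x + 1) + 20*exp(x^2 + 2*x + 1)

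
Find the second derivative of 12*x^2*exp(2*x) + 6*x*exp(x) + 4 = 48*x^2*exp(2*x) + 96*x*exp(2*x) + 6*x*exp(x) + 24*exp(2*x) + 12*exp(x)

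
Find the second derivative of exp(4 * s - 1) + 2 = 16*exp(4*s - 1)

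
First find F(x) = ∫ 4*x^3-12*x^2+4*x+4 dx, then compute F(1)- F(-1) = 0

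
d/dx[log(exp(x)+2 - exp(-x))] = (exp(2*x) + 1)/(exp(2*x) + 2*exp(x) - 1)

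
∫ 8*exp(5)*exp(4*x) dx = 2*exp(4*x + 5) + C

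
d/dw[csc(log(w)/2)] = -cot(log(w)/2)*csc(log(w)/2)/(2*w)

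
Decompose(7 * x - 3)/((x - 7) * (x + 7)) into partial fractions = 26/(7*(x + 7)) + 23/(7*(x - 7))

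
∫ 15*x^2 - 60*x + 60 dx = 5*x^3 - 30*x^2 + 60*x + C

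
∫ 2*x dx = x^2 + C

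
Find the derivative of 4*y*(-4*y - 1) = -32*y - 4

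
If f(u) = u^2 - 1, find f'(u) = 2*u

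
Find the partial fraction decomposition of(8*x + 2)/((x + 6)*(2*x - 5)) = 44/(17*(2*x - 5)) + 46/(17*(x + 6))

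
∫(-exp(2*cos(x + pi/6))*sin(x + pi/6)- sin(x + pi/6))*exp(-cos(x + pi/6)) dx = 2*sinh(cos(x + pi/6)) + C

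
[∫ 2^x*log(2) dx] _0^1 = 1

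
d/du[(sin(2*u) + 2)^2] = 2*sin(4*u) + 8*cos(2*u)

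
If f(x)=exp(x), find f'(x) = exp(x)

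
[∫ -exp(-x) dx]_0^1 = -1 + exp(-1)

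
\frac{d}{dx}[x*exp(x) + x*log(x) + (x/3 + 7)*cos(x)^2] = x*exp(x) - x*sin(2*x)/3 + exp(x) + log(x) - 7*sin(2*x) + cos(x)^2/3 + 1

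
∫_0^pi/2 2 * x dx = pi^2/4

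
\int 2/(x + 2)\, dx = 2*log(x + 2) + C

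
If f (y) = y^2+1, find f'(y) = 2*y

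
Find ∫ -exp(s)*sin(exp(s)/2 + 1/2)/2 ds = cos((exp(s) + 1)/2) + C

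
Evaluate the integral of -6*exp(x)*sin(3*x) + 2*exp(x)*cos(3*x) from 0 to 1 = 2*E*cos(3) - 2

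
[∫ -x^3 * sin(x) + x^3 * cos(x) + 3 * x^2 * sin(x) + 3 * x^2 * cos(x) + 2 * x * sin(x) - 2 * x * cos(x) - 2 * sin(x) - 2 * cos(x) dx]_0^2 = 4*cos(2) + 4*sin(2)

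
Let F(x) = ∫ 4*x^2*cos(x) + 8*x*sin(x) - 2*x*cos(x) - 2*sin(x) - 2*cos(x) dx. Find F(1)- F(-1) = 4*sin(1)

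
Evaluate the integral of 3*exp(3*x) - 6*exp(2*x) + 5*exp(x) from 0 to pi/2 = -2 + 2*exp(pi/2) + (-1 + exp(pi/2))^3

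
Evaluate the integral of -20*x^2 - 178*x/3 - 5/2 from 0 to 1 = -233/6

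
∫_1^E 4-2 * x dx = 1 - (-2 + E)^2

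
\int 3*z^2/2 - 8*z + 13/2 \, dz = z^3/2 - 4*z^2 + 13*z/2 + C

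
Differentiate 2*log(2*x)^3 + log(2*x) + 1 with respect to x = (6*log(x)^2 + 12*log(2)*log(x) + 1 + 6*log(2)^2)/x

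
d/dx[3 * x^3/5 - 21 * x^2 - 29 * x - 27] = 9*x^2/5 - 42*x - 29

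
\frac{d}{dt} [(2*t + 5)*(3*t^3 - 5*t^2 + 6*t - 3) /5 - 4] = 24*t^3/5 + 3*t^2 - 26*t/5 + 24/5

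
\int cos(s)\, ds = sin(s) + C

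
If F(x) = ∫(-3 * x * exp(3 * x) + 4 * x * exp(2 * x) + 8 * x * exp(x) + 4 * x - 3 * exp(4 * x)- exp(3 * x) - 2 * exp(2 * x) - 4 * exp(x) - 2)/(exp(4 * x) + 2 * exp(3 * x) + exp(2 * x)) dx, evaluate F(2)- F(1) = -4*exp(2)/(1 + exp(2)) - 4*exp(-4) + 2*exp(-2) + E/(1 + E)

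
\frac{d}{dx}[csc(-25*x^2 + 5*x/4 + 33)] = 5*(10*x - 1/4)*cos(-25*x^2 + 5*x/4 + 33)/sin(-25*x^2 + 5*x/4 + 33)^2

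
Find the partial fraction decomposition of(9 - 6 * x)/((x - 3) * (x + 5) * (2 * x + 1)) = -16/(21*(2*x + 1)) + 13/(24*(x + 5)) - 9/(56*(x - 3))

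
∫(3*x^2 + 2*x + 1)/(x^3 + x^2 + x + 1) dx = log(-x^3 - x^2 - x - 1) + C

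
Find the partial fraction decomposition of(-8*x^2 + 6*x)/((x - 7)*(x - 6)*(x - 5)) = -85/(x - 5) + 252/(x - 6) - 175/(x - 7)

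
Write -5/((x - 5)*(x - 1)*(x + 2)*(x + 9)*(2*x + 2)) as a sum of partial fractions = -1/(3136*(x + 9)) + 5/(294*(x + 2)) - 5/(192*(x + 1)) + 1/(96*(x - 1)) - 5/(4704*(x - 5))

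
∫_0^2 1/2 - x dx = -1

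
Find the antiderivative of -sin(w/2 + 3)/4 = cos(w/2 + 3)/2 + C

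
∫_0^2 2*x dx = 4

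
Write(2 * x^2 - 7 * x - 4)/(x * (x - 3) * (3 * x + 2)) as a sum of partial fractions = 7/(11*(3*x + 2)) - 7/(33*(x - 3)) + 2/(3*x)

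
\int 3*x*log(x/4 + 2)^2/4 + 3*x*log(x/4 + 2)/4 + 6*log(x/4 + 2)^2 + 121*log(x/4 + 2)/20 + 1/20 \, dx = (x + 8)*(15*(x + 8)*log(x/4 + 2) + 2)*log(x/4 + 2)/40 + C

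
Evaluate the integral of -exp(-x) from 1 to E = -exp(-1) + exp(-E)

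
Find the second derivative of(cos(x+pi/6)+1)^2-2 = sqrt(3)*sin(2*x) - cos(2*x) - 2*cos(x + pi/6)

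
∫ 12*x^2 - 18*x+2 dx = 4*x^3 - 9*x^2 + 2*x + C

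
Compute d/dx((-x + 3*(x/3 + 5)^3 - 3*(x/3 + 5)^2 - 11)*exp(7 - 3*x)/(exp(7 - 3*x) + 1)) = (-x^3*exp(3*x - 7) - 41*x^2*exp(3*x - 7) + x^2 - 548*x*exp(3*x - 7) + 28*x - 2409*exp(3*x - 7) + 192)/(3*exp(-14)*exp(6*x) + 6*exp(-7)*exp(3*x) + 3)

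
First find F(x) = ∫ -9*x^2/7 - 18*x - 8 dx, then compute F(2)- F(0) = -388/7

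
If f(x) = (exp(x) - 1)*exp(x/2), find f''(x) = 9*exp(3*x/2)/4 - exp(x/2)/4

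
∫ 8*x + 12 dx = 4*x^2 + 12*x + C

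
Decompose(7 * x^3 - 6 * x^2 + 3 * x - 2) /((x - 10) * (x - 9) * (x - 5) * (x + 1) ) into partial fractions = 3/(110*(x + 1)) + 123/(20*(x - 5)) - 2321/(20*(x - 9)) + 6428/(55*(x - 10))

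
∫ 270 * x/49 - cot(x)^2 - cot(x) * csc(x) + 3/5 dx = 135*x^2/49 + 8*x/5 + cot(x) + csc(x) + C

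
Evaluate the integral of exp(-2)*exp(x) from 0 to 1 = -exp(-2) + exp(-1)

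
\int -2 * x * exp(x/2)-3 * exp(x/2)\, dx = (2 - 4*x)*exp(x/2) + C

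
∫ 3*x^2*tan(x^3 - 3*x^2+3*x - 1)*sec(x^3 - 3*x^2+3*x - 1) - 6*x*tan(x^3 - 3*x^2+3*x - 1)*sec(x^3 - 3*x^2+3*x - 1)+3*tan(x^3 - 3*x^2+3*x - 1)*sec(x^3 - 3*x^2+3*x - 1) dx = sec((x - 1)^3) + C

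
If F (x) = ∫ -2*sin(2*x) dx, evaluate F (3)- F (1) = -cos(2) + cos(6)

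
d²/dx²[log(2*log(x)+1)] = (-4*log(x) - 6)/(4*x^2*log(x)^2 + 4*x^2*log(x) + x^2)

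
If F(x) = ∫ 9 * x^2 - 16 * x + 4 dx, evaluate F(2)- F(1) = 1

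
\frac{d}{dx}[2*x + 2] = 2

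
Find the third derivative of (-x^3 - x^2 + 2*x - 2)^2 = 120*x^3 + 120*x^2 - 72*x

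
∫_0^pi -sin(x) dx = -2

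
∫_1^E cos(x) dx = -sin(1) + sin(E)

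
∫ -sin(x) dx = cos(x) + C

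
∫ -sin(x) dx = cos(x) + C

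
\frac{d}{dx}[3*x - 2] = 3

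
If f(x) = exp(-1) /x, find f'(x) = -exp(-1)/x^2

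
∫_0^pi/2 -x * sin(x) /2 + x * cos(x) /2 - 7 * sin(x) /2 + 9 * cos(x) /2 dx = pi/4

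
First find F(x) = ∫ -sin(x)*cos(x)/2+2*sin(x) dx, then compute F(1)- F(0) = -9/4 + (-2 + cos(1)/2)^2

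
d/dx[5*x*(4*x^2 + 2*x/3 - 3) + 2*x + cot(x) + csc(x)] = 60*x^2 + 20*x/3 - cot(x)^2 - cot(x)*csc(x) - 14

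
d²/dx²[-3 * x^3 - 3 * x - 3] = -18*x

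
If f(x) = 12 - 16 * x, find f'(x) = -16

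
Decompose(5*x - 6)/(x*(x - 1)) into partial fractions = -1/(x - 1) + 6/x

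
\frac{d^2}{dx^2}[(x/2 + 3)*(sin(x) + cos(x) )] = -x*sin(x)/2 - x*cos(x)/2 - 4*sin(x) - 2*cos(x)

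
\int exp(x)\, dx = exp(x) + C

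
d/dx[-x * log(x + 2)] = (-x*log(x + 2) - x - 2*log(x + 2))/(x + 2)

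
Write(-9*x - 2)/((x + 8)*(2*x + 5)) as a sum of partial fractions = 41/(11*(2*x + 5)) - 70/(11*(x + 8))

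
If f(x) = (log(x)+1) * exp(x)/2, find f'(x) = (x*exp(x)*log(x) + x*exp(x) + exp(x))/(2*x)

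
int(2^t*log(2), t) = 2^t + C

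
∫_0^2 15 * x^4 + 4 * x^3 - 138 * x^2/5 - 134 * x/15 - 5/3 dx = 86/5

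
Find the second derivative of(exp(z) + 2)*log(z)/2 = (z^2*exp(z)*log(z) + 2*z*exp(z) - exp(z) - 2)/(2*z^2)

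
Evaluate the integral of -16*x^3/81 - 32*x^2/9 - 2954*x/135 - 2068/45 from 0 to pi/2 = -4*(pi^2/36 + 2*pi/3 + 13/3)^2 + pi^2/180 + 2*pi/15 + 676/9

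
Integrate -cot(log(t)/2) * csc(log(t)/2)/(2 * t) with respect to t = csc(log(t)/2) + C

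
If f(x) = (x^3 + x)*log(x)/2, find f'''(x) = (6*x^2*log(x) + 11*x^2 - 1)/(2*x^2)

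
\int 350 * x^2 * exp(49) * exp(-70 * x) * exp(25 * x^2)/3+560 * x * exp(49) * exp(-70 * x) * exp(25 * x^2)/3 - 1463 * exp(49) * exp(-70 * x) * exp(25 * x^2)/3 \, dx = 7*(x + 3)*exp((5*x - 7)^2)/3 + C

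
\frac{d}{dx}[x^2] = 2*x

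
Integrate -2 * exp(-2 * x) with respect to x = exp(-2*x) + C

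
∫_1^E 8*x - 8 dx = -8*E + 4 + 4*exp(2)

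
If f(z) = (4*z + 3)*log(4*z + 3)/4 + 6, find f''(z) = 4/(4*z + 3)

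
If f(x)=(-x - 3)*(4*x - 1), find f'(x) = -8*x - 11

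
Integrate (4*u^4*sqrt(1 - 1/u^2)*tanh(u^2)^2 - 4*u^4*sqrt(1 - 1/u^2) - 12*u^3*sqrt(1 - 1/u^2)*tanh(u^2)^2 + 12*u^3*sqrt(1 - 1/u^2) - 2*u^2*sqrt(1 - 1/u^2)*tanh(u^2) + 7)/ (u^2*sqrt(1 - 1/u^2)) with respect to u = -2*(u - 3)*tanh(u^2) + 7*asec(u) + C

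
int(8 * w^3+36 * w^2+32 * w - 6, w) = 2*w^4 + 12*w^3 + 16*w^2 - 6*w + C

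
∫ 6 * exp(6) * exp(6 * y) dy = exp(6*y + 6) + C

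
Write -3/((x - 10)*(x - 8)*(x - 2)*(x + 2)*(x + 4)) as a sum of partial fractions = -1/(672*(x + 4)) + 1/(320*(x + 2)) - 1/(384*(x - 2)) + 1/(480*(x - 8)) - 1/(896*(x - 10))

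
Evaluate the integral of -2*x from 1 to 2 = -3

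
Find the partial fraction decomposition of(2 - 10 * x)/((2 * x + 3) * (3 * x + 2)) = 26/(5*(3*x + 2)) - 34/(5*(2*x + 3))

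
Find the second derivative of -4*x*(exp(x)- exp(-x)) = (-4*x*exp(2*x) + 4*x - 8*exp(2*x) - 8)*exp(-x)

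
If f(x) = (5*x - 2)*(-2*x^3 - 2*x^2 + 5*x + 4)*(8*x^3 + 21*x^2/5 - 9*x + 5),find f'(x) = -560*x^6 - 540*x^5 + 1484*x^4 + 4116*x^3/5 - 939*x^2 + 214*x/5 + 122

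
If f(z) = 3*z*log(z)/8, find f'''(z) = -3/(8*z^2)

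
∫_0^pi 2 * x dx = pi^2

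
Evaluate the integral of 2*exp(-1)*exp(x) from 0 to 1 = 2 - 2*exp(-1)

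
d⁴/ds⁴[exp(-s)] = exp(-s)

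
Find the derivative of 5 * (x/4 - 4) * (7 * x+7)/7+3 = 5*x/2 - 75/4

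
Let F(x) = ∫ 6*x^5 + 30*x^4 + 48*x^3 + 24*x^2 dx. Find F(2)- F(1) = 485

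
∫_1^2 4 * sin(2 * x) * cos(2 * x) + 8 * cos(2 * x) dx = -(sin(2) + 2)^2 + (sin(4) + 2)^2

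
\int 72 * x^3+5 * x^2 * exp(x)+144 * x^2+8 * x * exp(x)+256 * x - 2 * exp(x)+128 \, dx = 12*x^2 + x*(5*x - 2)*exp(x) + 16*x + 2*(3*x^2 + 4*x + 7)^2 + C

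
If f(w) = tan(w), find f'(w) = cos(w)^(-2)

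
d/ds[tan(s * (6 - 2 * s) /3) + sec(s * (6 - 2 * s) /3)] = -4*s*tan(2*s^2/3 - 2*s)^2/3 + 4*s*tan(2*s^2/3 - 2*s)*sec(2*s^2/3 - 2*s)/3 - 4*s/3 + 2*tan(2*s^2/3 - 2*s)^2 - 2*tan(2*s^2/3 - 2*s)*sec(2*s^2/3 - 2*s) + 2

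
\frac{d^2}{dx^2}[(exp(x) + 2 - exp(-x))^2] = (4*exp(4*x) + 4*exp(3*x) - 4*exp(x) + 4)*exp(-2*x)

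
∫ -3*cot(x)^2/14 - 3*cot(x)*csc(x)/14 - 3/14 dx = 3/(14*tan(x)) + 3/(14*sin(x)) + C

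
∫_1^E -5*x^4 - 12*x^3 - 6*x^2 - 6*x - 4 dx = (2 + E)^2*(-exp(3) - 2*E + 1 + exp(2)) + 9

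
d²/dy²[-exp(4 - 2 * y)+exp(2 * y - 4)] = (4*exp(4*y - 8) - 4)*exp(4 - 2*y)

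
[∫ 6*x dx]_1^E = -3 + 3*exp(2)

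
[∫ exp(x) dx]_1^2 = -E + exp(2)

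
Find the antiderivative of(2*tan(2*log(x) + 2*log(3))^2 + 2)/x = tan(2*log(3*x)) + C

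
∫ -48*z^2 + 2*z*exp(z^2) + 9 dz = -16*z^3 + 9*z + exp(z^2) + C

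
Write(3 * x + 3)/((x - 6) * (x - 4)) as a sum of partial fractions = -15/(2*(x - 4)) + 21/(2*(x - 6))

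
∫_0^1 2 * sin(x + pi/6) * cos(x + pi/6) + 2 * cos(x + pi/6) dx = -5/4 + sin(pi/6 + 1)^2 + 2*sin(pi/6 + 1)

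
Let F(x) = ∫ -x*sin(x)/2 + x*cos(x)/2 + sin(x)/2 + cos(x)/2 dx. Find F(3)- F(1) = sqrt(2)*(3*sin(pi/4 + 3) - sin(pi/4 + 1))/2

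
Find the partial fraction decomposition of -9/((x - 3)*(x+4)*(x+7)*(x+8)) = 9/(44*(x + 8)) - 3/(10*(x + 7)) + 3/(28*(x + 4)) - 9/(770*(x - 3))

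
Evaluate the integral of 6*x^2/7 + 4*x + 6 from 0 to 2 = 156/7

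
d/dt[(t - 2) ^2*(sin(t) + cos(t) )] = -t^2*sin(t) + t^2*cos(t) + 6*t*sin(t) - 2*t*cos(t) - 8*sin(t)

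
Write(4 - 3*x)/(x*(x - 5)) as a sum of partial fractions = -11/(5*(x - 5)) - 4/(5*x)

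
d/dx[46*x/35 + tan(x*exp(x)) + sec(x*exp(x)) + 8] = x*exp(x)*sin(x*exp(x))/cos(x*exp(x))^2 + x*exp(x)/cos(x*exp(x))^2 + exp(x)*sin(x*exp(x))/cos(x*exp(x))^2 + exp(x)/cos(x*exp(x))^2 + 46/35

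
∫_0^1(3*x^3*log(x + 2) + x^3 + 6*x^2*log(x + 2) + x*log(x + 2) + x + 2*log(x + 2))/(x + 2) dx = 2*log(3)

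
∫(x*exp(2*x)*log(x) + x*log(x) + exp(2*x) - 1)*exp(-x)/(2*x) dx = log(x)*sinh(x) + C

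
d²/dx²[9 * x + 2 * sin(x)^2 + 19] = 4*cos(2*x)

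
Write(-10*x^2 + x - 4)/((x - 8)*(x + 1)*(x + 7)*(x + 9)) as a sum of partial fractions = 823/(272*(x + 9)) - 167/(60*(x + 7)) + 5/(144*(x + 1)) - 212/(765*(x - 8))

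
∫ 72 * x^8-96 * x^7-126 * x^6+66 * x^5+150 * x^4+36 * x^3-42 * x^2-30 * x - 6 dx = 8*x^9 - 12*x^8 - 18*x^7 + 11*x^6 + 30*x^5 + 9*x^4 - 14*x^3 - 15*x^2 - 6*x + C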